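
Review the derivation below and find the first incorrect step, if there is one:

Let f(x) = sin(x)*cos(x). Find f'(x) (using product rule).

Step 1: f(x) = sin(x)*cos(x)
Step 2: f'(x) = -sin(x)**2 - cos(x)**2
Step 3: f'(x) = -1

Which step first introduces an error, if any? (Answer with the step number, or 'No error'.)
Step 2

Step 2 is incorrect due to a sign flip.
The step shows: -sin(x)**2 - cos(x)**2
The correct value should be: -sin(x)**2 + cos(x)**2

Explanation: The sign of one term was flipped: the term cos(x)**2 was incorrectly written as -cos(x)**2
The later steps are derived from this incorrect expression, so the error originates in Step 2.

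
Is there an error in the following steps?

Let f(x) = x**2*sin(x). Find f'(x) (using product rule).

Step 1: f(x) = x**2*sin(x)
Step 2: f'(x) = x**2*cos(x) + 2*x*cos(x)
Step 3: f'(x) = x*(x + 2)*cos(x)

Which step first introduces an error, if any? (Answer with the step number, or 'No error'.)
Step 2

Step 2 is incorrect due to a wrong trig function.
The step shows: x**2*cos(x) + 2*x*cos(x)
The correct value should be: x**2*cos(x) + 2*x*sin(x)

Explanation: sin(x) was incorrectly written as cos(x): the term 2*x*sin(x) was incorrectly written as 2*x*cos(x)
The later steps are derived from this incorrect expression, so the error originates in Step 2.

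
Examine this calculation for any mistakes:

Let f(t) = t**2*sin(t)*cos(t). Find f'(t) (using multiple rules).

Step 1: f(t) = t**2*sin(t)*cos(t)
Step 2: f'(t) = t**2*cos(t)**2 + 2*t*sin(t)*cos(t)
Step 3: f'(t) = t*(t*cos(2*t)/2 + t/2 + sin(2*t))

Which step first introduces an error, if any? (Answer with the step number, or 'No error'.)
Step 2

Step 2 is incorrect due to a dropped term.
The step shows: t**2*cos(t)**2 + 2*t*sin(t)*cos(t)
The correct value should be: -t**2*sin(t)**2 + t**2*cos(t)**2 + 2*t*sin(t)*cos(t)

Explanation: A term was dropped: the term -t**2*sin(t)**2 was incorrectly omitted
The later steps are derived from this incorrect expression, so the error originates in Step 2.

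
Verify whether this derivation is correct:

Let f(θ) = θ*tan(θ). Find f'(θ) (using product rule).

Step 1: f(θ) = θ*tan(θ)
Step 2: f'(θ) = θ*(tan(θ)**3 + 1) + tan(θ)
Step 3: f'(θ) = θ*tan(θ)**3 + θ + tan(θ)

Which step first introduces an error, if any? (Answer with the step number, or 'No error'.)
Step 2

Step 2 is incorrect due to a wrong exponent.
The step shows: θ*(tan(θ)**3 + 1) + tan(θ)
The correct value should be: θ*(tan(θ)**2 + 1) + tan(θ)

Explanation: The exponent 2 on tan(θ) was incorrectly written as 3: the term θ*(tan(θ)**2 + 1) was incorrectly written as θ*(tan(θ)**3 + 1)
The later steps are derived from this incorrect expression, so the error originates in Step 2.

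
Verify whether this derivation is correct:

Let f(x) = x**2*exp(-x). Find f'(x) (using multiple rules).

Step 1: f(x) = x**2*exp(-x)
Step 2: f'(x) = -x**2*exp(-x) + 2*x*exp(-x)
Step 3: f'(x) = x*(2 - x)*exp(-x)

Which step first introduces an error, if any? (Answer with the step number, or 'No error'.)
No error

All steps in this derivation are correct.
The final answer f'(x) = x*(2 - x)*exp(-x) is valid.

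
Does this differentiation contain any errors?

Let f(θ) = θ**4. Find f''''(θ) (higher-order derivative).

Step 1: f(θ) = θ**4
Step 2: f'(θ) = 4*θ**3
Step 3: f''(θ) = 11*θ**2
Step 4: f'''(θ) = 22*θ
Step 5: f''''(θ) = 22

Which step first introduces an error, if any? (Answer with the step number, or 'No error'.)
Step 3

Step 3 is incorrect due to a wrong coefficient.
The step shows: 11*θ**2
The correct value should be: 12*θ**2

Explanation: The coefficient 12 was incorrectly written as 11: the term 12*θ**2 was incorrectly written as 11*θ**2
The later steps are derived from this incorrect expression, so the error originates in Step 3.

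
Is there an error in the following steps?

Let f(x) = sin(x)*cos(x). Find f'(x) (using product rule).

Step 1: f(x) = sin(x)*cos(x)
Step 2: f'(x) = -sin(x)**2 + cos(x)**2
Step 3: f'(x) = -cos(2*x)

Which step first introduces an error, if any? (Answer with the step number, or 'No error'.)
Step 3

Step 3 is incorrect due to a sign flip.
The step shows: -cos(2*x)
The correct value should be: cos(2*x)

Explanation: The sign of the whole expression was flipped: the term cos(2*x) was incorrectly written as -cos(2*x)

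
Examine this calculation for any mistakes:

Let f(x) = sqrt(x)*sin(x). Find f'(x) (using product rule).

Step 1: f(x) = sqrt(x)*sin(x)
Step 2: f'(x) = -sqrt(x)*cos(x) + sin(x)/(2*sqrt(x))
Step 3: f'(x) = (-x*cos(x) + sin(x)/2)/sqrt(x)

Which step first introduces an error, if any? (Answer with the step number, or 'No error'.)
Step 2

Step 2 is incorrect due to a sign flip.
The step shows: -sqrt(x)*cos(x) + sin(x)/(2*sqrt(x))
The correct value should be: sqrt(x)*cos(x) + sin(x)/(2*sqrt(x))

Explanation: The sign of one term was flipped: the term sqrt(x)*cos(x) was incorrectly written as -sqrt(x)*cos(x)
The later steps are derived from this incorrect expression, so the error originates in Step 2.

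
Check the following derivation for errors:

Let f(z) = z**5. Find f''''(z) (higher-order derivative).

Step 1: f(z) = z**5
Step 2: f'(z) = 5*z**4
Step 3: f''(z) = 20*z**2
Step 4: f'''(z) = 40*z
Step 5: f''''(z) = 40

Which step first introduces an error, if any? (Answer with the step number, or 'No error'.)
Step 3

Step 3 is incorrect due to a wrong exponent.
The step shows: 20*z**2
The correct value should be: 20*z**3

Explanation: The exponent 3 on z was incorrectly written as 2: the term 20*z**3 was incorrectly written as 20*z**2
The later steps are derived from this incorrect expression, so the error originates in Step 3.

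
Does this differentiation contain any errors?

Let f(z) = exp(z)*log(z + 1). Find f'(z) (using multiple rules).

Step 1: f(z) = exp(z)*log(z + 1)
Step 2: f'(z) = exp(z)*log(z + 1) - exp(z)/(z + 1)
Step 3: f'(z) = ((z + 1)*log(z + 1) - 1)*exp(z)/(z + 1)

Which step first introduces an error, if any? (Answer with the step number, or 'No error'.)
Step 2

Step 2 is incorrect due to a sign flip.
The step shows: exp(z)*log(z + 1) - exp(z)/(z + 1)
The correct value should be: exp(z)*log(z + 1) + exp(z)/(z + 1)

Explanation: The sign of one term was flipped: the term exp(z)/(z + 1) was incorrectly written as -exp(z)/(z + 1)
The later steps are derived from this incorrect expression, so the error originates in Step 2.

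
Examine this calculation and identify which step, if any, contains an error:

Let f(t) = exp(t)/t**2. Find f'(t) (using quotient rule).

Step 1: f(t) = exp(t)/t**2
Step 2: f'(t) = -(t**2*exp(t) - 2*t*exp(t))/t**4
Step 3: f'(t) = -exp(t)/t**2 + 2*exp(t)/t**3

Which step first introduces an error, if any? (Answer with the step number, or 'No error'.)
Step 2

Step 2 is incorrect due to a sign flip.
The step shows: -(t**2*exp(t) - 2*t*exp(t))/t**4
The correct value should be: (t**2*exp(t) - 2*t*exp(t))/t**4

Explanation: The sign of the whole expression was flipped: the term (t**2*exp(t) - 2*t*exp(t))/t**4 was incorrectly written as -(t**2*exp(t) - 2*t*exp(t))/t**4
The later steps are derived from this incorrect expression, so the error originates in Step 2.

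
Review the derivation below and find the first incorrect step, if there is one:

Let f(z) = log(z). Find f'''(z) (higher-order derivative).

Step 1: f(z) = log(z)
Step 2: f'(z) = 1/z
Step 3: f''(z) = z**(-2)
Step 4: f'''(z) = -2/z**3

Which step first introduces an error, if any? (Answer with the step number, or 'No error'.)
Step 3

Step 3 is incorrect due to a sign flip.
The step shows: z**(-2)
The correct value should be: -1/z**2

Explanation: The sign of the whole expression was flipped: the term -1/z**2 was incorrectly written as z**(-2)
The later steps are derived from this incorrect expression, so the error originates in Step 3.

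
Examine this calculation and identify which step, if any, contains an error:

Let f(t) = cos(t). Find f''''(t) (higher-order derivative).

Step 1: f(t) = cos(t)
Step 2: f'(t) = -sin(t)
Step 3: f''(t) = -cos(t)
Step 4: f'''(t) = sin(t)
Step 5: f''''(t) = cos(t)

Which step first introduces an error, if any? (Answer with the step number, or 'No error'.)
No error

All steps in this derivation are correct.
The final answer f''''(t) = cos(t) is valid.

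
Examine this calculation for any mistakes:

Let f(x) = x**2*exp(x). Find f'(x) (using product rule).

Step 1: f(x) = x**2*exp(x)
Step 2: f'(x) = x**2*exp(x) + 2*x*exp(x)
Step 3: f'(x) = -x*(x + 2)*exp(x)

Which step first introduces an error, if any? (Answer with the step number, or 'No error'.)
Step 3

Step 3 is incorrect due to a sign flip.
The step shows: -x*(x + 2)*exp(x)
The correct value should be: x*(x + 2)*exp(x)

Explanation: The sign of the whole expression was flipped: the term x*(x + 2)*exp(x) was incorrectly written as -x*(x + 2)*exp(x)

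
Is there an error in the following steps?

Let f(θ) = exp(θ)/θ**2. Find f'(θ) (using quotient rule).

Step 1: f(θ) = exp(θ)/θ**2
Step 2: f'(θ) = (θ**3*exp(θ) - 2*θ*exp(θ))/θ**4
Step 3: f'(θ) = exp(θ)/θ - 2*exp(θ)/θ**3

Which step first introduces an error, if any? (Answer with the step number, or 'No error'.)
Step 2

Step 2 is incorrect due to a wrong exponent.
The step shows: (θ**3*exp(θ) - 2*θ*exp(θ))/θ**4
The correct value should be: (θ**2*exp(θ) - 2*θ*exp(θ))/θ**4

Explanation: The exponent 2 on θ was incorrectly written as 3: the term (θ**2*exp(θ) - 2*θ*exp(θ))/θ**4 was incorrectly written as (θ**3*exp(θ) - 2*θ*exp(θ))/θ**4
The later steps are derived from this incorrect expression, so the error originates in Step 2.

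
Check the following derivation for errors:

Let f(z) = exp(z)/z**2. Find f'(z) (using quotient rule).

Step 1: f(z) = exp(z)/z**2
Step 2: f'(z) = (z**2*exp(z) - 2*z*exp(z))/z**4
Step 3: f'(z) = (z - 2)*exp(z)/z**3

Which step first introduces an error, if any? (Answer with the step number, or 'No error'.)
No error

All steps in this derivation are correct.
The final answer f'(z) = (z - 2)*exp(z)/z**3 is valid.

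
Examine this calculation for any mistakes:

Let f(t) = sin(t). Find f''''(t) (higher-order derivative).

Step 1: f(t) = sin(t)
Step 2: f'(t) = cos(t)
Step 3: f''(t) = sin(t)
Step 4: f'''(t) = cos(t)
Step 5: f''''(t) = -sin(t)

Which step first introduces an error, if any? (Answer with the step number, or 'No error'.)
Step 3

Step 3 is incorrect due to a sign flip.
The step shows: sin(t)
The correct value should be: -sin(t)

Explanation: The sign of the whole expression was flipped: the term -sin(t) was incorrectly written as sin(t)
The later steps are derived from this incorrect expression, so the error originates in Step 3.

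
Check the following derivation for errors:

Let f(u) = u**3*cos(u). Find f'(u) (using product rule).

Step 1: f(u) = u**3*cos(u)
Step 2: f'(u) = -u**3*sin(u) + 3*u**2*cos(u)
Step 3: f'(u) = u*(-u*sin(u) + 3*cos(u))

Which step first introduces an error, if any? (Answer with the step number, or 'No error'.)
Step 3

Step 3 is incorrect due to a wrong exponent.
The step shows: u*(-u*sin(u) + 3*cos(u))
The correct value should be: u**2*(-u*sin(u) + 3*cos(u))

Explanation: The exponent 2 on u was incorrectly written as 1: the term u**2*(-u*sin(u) + 3*cos(u)) was incorrectly written as u*(-u*sin(u) + 3*cos(u))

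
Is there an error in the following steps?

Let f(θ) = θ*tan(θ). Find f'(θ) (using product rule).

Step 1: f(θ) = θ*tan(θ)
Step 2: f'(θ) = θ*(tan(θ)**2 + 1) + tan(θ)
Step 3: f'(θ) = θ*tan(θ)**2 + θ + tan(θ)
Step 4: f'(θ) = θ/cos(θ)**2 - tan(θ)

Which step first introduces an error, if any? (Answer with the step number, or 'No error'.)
Step 4

Step 4 is incorrect due to a sign flip.
The step shows: θ/cos(θ)**2 - tan(θ)
The correct value should be: θ/cos(θ)**2 + tan(θ)

Explanation: The sign of one term was flipped: the term tan(θ) was incorrectly written as -tan(θ)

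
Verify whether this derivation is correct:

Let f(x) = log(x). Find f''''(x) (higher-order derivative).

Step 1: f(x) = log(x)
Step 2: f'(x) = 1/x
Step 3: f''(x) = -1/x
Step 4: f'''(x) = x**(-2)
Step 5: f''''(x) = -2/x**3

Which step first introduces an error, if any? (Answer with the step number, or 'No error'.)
Step 3

Step 3 is incorrect due to a wrong exponent.
The step shows: -1/x
The correct value should be: -1/x**2

Explanation: The exponent -2 on x was incorrectly written as -1: the term -1/x**2 was incorrectly written as -1/x
The later steps are derived from this incorrect expression, so the error originates in Step 3.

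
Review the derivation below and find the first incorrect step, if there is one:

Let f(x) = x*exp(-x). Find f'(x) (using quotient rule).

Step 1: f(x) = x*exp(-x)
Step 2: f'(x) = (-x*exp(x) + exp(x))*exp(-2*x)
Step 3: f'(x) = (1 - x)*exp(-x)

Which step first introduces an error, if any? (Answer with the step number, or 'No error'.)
No error

All steps in this derivation are correct.
The final answer f'(x) = (1 - x)*exp(-x) is valid.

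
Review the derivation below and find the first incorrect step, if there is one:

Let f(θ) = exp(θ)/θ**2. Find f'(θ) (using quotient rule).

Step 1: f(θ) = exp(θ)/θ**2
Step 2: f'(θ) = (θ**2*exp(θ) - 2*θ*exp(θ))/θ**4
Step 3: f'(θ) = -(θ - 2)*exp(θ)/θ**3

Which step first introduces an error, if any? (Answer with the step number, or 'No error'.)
Step 3

Step 3 is incorrect due to a sign flip.
The step shows: -(θ - 2)*exp(θ)/θ**3
The correct value should be: (θ - 2)*exp(θ)/θ**3

Explanation: The sign of the whole expression was flipped: the term (θ - 2)*exp(θ)/θ**3 was incorrectly written as -(θ - 2)*exp(θ)/θ**3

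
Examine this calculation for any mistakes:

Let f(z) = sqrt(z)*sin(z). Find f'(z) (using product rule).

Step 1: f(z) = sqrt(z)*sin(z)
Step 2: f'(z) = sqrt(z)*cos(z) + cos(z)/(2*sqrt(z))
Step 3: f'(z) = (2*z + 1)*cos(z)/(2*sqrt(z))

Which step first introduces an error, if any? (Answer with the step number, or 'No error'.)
Step 2

Step 2 is incorrect due to a wrong trig function.
The step shows: sqrt(z)*cos(z) + cos(z)/(2*sqrt(z))
The correct value should be: sqrt(z)*cos(z) + sin(z)/(2*sqrt(z))

Explanation: sin(z) was incorrectly written as cos(z): the term sin(z)/(2*sqrt(z)) was incorrectly written as cos(z)/(2*sqrt(z))
The later steps are derived from this incorrect expression, so the error originates in Step 2.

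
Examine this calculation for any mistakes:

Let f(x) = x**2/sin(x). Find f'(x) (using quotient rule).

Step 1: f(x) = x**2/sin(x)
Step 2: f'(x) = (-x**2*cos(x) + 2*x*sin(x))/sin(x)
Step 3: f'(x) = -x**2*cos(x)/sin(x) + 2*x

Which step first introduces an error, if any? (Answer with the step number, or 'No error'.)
Step 2

Step 2 is incorrect due to a wrong exponent.
The step shows: (-x**2*cos(x) + 2*x*sin(x))/sin(x)
The correct value should be: (-x**2*cos(x) + 2*x*sin(x))/sin(x)**2

Explanation: The exponent -2 on sin(x) was incorrectly written as -1: the term (-x**2*cos(x) + 2*x*sin(x))/sin(x)**2 was incorrectly written as (-x**2*cos(x) + 2*x*sin(x))/sin(x)
The later steps are derived from this incorrect expression, so the error originates in Step 2.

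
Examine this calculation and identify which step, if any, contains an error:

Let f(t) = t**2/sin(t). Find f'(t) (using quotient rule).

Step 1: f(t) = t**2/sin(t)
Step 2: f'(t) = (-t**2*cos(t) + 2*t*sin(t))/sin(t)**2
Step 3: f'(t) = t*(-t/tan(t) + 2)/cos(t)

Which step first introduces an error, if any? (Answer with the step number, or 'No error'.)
Step 3

Step 3 is incorrect due to a wrong trig function.
The step shows: t*(-t/tan(t) + 2)/cos(t)
The correct value should be: t*(-t/tan(t) + 2)/sin(t)

Explanation: sin(t) was incorrectly written as cos(t): the term t*(-t/tan(t) + 2)/sin(t) was incorrectly written as t*(-t/tan(t) + 2)/cos(t)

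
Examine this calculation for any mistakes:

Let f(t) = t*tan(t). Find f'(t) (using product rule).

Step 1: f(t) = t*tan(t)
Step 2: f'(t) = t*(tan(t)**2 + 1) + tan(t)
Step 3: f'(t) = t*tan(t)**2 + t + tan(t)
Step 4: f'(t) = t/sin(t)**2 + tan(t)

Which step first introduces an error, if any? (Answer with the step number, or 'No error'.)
Step 4

Step 4 is incorrect due to a wrong trig function.
The step shows: t/sin(t)**2 + tan(t)
The correct value should be: t/cos(t)**2 + tan(t)

Explanation: cos(t) was incorrectly written as sin(t): the term t/cos(t)**2 was incorrectly written as t/sin(t)**2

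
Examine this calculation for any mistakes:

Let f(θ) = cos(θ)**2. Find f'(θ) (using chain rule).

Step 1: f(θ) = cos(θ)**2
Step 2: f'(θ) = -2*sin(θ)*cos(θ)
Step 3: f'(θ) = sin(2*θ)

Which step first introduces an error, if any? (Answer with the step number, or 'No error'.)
Step 3

Step 3 is incorrect due to a sign flip.
The step shows: sin(2*θ)
The correct value should be: -sin(2*θ)

Explanation: The sign of the whole expression was flipped: the term -sin(2*θ) was incorrectly written as sin(2*θ)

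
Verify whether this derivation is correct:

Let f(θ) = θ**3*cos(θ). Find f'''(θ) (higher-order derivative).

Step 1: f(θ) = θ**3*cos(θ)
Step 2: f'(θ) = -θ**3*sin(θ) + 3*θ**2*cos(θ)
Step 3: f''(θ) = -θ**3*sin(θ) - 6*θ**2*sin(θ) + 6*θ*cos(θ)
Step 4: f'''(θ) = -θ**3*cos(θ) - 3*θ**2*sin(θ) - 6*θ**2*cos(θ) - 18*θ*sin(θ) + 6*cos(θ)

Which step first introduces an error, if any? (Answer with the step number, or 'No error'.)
Step 3

Step 3 is incorrect due to a wrong trig function.
The step shows: -θ**3*sin(θ) - 6*θ**2*sin(θ) + 6*θ*cos(θ)
The correct value should be: -θ**3*cos(θ) - 6*θ**2*sin(θ) + 6*θ*cos(θ)

Explanation: cos(θ) was incorrectly written as sin(θ): the term -θ**3*cos(θ) was incorrectly written as -θ**3*sin(θ)
The later steps are derived from this incorrect expression, so the error originates in Step 3.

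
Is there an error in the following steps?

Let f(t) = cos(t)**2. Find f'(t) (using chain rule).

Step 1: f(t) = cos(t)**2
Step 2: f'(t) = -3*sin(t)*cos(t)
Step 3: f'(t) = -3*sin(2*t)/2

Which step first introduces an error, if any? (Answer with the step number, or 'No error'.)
Step 2

Step 2 is incorrect due to a wrong coefficient.
The step shows: -3*sin(t)*cos(t)
The correct value should be: -2*sin(t)*cos(t)

Explanation: The coefficient -2 was incorrectly written as -3: the term -2*sin(t)*cos(t) was incorrectly written as -3*sin(t)*cos(t)
The later steps are derived from this incorrect expression, so the error originates in Step 2.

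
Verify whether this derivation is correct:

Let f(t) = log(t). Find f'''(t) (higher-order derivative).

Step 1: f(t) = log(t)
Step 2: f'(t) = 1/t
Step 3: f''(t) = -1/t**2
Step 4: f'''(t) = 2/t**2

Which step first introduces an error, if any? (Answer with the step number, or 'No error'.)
Step 4

Step 4 is incorrect due to a wrong exponent.
The step shows: 2/t**2
The correct value should be: 2/t**3

Explanation: The exponent -3 on t was incorrectly written as -2: the term 2/t**3 was incorrectly written as 2/t**2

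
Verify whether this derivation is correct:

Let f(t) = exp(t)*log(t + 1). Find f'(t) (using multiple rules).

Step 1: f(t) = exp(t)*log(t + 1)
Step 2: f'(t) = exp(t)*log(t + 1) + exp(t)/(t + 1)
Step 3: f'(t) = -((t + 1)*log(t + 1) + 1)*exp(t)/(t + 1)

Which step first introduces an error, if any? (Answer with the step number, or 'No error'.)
Step 3

Step 3 is incorrect due to a sign flip.
The step shows: -((t + 1)*log(t + 1) + 1)*exp(t)/(t + 1)
The correct value should be: ((t + 1)*log(t + 1) + 1)*exp(t)/(t + 1)

Explanation: The sign of the whole expression was flipped: the term ((t + 1)*log(t + 1) + 1)*exp(t)/(t + 1) was incorrectly written as -((t + 1)*log(t + 1) + 1)*exp(t)/(t + 1)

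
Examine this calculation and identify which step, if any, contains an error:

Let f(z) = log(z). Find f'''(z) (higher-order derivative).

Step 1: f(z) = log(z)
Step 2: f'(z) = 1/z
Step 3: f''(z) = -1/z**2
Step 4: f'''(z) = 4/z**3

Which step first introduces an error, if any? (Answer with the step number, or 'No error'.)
Step 4

Step 4 is incorrect due to a wrong coefficient.
The step shows: 4/z**3
The correct value should be: 2/z**3

Explanation: The coefficient 2 was incorrectly written as 4: the term 2/z**3 was incorrectly written as 4/z**3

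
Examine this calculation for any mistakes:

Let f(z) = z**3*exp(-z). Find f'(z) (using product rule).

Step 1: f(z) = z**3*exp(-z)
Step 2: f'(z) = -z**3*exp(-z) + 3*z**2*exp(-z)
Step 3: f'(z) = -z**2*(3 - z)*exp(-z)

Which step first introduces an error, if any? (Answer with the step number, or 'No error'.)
Step 3

Step 3 is incorrect due to a sign flip.
The step shows: -z**2*(3 - z)*exp(-z)
The correct value should be: z**2*(3 - z)*exp(-z)

Explanation: The sign of the whole expression was flipped: the term z**2*(3 - z)*exp(-z) was incorrectly written as -z**2*(3 - z)*exp(-z)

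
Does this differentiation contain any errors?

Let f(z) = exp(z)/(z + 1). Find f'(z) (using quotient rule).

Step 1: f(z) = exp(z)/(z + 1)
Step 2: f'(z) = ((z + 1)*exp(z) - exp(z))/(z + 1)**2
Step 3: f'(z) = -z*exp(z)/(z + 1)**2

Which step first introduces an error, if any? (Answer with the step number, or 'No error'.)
Step 3

Step 3 is incorrect due to a sign flip.
The step shows: -z*exp(z)/(z + 1)**2
The correct value should be: z*exp(z)/(z + 1)**2

Explanation: The sign of the whole expression was flipped: the term z*exp(z)/(z + 1)**2 was incorrectly written as -z*exp(z)/(z + 1)**2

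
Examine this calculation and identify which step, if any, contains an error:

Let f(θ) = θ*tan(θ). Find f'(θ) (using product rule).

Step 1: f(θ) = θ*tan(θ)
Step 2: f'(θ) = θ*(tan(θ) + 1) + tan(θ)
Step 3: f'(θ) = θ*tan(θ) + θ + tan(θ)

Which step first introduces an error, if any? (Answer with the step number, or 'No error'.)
Step 2

Step 2 is incorrect due to a wrong exponent.
The step shows: θ*(tan(θ) + 1) + tan(θ)
The correct value should be: θ*(tan(θ)**2 + 1) + tan(θ)

Explanation: The exponent 2 on tan(θ) was incorrectly written as 1: the term θ*(tan(θ)**2 + 1) was incorrectly written as θ*(tan(θ) + 1)
The later steps are derived from this incorrect expression, so the error originates in Step 2.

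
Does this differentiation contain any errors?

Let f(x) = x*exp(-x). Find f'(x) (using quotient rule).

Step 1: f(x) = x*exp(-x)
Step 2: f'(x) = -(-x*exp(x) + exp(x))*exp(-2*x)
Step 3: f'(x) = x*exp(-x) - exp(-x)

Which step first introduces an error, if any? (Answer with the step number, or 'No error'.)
Step 2

Step 2 is incorrect due to a sign flip.
The step shows: -(-x*exp(x) + exp(x))*exp(-2*x)
The correct value should be: (-x*exp(x) + exp(x))*exp(-2*x)

Explanation: The sign of the whole expression was flipped: the term (-x*exp(x) + exp(x))*exp(-2*x) was incorrectly written as -(-x*exp(x) + exp(x))*exp(-2*x)
The later steps are derived from this incorrect expression, so the error originates in Step 2.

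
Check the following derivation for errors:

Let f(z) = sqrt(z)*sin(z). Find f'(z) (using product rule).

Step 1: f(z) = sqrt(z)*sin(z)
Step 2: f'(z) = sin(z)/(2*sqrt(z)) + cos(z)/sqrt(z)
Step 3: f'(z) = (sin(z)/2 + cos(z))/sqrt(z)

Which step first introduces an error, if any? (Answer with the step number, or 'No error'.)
Step 2

Step 2 is incorrect due to a wrong exponent.
The step shows: sin(z)/(2*sqrt(z)) + cos(z)/sqrt(z)
The correct value should be: sqrt(z)*cos(z) + sin(z)/(2*sqrt(z))

Explanation: The exponent 1/2 on z was incorrectly written as -1/2: the term sqrt(z)*cos(z) was incorrectly written as cos(z)/sqrt(z)
The later steps are derived from this incorrect expression, so the error originates in Step 2.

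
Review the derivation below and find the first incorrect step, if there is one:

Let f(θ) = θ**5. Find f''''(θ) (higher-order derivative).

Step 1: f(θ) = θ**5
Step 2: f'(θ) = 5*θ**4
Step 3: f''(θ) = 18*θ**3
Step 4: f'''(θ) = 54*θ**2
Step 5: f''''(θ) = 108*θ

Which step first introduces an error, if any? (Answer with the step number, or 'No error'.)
Step 3

Step 3 is incorrect due to a wrong coefficient.
The step shows: 18*θ**3
The correct value should be: 20*θ**3

Explanation: The coefficient 20 was incorrectly written as 18: the term 20*θ**3 was incorrectly written as 18*θ**3
The later steps are derived from this incorrect expression, so the error originates in Step 3.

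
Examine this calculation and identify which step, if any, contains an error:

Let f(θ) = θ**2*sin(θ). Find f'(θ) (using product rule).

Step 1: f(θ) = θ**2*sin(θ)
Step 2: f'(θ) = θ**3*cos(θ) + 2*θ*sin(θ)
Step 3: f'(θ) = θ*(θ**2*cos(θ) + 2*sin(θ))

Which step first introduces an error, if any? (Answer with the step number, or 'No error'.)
Step 2

Step 2 is incorrect due to a wrong exponent.
The step shows: θ**3*cos(θ) + 2*θ*sin(θ)
The correct value should be: θ**2*cos(θ) + 2*θ*sin(θ)

Explanation: The exponent 2 on θ was incorrectly written as 3: the term θ**2*cos(θ) was incorrectly written as θ**3*cos(θ)
The later steps are derived from this incorrect expression, so the error originates in Step 2.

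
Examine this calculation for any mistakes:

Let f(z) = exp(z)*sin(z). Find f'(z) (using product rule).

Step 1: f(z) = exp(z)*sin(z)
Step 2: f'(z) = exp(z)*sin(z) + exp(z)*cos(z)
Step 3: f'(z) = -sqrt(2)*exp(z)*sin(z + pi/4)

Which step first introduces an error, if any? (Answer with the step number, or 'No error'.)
Step 3

Step 3 is incorrect due to a sign flip.
The step shows: -sqrt(2)*exp(z)*sin(z + pi/4)
The correct value should be: sqrt(2)*exp(z)*sin(z + pi/4)

Explanation: The sign of the whole expression was flipped: the term sqrt(2)*exp(z)*sin(z + pi/4) was incorrectly written as -sqrt(2)*exp(z)*sin(z + pi/4)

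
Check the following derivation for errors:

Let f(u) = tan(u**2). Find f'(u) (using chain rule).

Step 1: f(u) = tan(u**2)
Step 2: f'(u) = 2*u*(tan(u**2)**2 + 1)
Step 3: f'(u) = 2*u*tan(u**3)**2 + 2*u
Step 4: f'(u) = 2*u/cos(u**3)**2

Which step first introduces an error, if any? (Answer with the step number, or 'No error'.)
Step 3

Step 3 is incorrect due to a wrong exponent.
The step shows: 2*u*tan(u**3)**2 + 2*u
The correct value should be: 2*u*tan(u**2)**2 + 2*u

Explanation: The exponent 2 on u was incorrectly written as 3: the term 2*u*tan(u**2)**2 was incorrectly written as 2*u*tan(u**3)**2
The later steps are derived from this incorrect expression, so the error originates in Step 3.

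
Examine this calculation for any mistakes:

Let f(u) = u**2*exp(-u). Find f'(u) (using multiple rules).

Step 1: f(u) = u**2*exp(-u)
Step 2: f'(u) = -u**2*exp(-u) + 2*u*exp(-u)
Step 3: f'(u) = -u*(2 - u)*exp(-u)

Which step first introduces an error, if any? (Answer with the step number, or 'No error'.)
Step 3

Step 3 is incorrect due to a sign flip.
The step shows: -u*(2 - u)*exp(-u)
The correct value should be: u*(2 - u)*exp(-u)

Explanation: The sign of the whole expression was flipped: the term u*(2 - u)*exp(-u) was incorrectly written as -u*(2 - u)*exp(-u)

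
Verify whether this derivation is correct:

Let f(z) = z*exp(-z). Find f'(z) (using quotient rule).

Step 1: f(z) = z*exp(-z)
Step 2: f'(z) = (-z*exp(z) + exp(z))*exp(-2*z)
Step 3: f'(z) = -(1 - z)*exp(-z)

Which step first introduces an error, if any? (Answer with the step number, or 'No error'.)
Step 3

Step 3 is incorrect due to a sign flip.
The step shows: -(1 - z)*exp(-z)
The correct value should be: (1 - z)*exp(-z)

Explanation: The sign of the whole expression was flipped: the term (1 - z)*exp(-z) was incorrectly written as -(1 - z)*exp(-z)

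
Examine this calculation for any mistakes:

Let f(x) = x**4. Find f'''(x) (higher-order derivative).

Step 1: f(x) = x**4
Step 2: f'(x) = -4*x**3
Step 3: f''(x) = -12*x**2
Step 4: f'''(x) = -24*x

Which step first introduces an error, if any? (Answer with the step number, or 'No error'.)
Step 2

Step 2 is incorrect due to a sign flip.
The step shows: -4*x**3
The correct value should be: 4*x**3

Explanation: The sign of the whole expression was flipped: the term 4*x**3 was incorrectly written as -4*x**3
The later steps are derived from this incorrect expression, so the error originates in Step 2.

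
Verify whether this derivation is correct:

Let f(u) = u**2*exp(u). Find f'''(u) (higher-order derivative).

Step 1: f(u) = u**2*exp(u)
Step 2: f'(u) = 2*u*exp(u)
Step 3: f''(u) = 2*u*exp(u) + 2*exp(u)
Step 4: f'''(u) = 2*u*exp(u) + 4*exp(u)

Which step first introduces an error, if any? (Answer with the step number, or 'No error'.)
Step 2

Step 2 is incorrect due to a dropped term.
The step shows: 2*u*exp(u)
The correct value should be: u**2*exp(u) + 2*u*exp(u)

Explanation: A term was dropped: the term u**2*exp(u) was incorrectly omitted
The later steps are derived from this incorrect expression, so the error originates in Step 2.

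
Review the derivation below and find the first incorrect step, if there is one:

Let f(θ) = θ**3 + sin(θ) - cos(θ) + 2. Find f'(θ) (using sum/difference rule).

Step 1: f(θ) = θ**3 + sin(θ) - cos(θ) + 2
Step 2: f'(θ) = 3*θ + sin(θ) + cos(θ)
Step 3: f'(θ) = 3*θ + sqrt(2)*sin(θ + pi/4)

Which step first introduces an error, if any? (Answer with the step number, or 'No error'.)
Step 2

Step 2 is incorrect due to a wrong exponent.
The step shows: 3*θ + sin(θ) + cos(θ)
The correct value should be: 3*θ**2 + sin(θ) + cos(θ)

Explanation: The exponent 2 on θ was incorrectly written as 1: the term 3*θ**2 was incorrectly written as 3*θ
The later steps are derived from this incorrect expression, so the error originates in Step 2.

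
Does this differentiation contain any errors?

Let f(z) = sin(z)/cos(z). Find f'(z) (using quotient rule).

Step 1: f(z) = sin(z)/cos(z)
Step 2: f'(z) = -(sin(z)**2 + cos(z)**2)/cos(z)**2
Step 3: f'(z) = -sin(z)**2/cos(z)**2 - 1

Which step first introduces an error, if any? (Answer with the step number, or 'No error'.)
Step 2

Step 2 is incorrect due to a sign flip.
The step shows: -(sin(z)**2 + cos(z)**2)/cos(z)**2
The correct value should be: (sin(z)**2 + cos(z)**2)/cos(z)**2

Explanation: The sign of the whole expression was flipped: the term (sin(z)**2 + cos(z)**2)/cos(z)**2 was incorrectly written as -(sin(z)**2 + cos(z)**2)/cos(z)**2
The later steps are derived from this incorrect expression, so the error originates in Step 2.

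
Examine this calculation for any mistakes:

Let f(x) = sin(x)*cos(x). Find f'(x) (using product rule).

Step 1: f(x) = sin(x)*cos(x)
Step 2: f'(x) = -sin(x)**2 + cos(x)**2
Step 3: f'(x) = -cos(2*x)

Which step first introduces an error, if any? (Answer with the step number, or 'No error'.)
Step 3

Step 3 is incorrect due to a sign flip.
The step shows: -cos(2*x)
The correct value should be: cos(2*x)

Explanation: The sign of the whole expression was flipped: the term cos(2*x) was incorrectly written as -cos(2*x)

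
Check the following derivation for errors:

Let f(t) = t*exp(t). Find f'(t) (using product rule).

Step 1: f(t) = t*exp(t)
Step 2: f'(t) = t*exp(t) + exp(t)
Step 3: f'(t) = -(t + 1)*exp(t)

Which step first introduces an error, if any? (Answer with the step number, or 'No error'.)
Step 3

Step 3 is incorrect due to a sign flip.
The step shows: -(t + 1)*exp(t)
The correct value should be: (t + 1)*exp(t)

Explanation: The sign of the whole expression was flipped: the term (t + 1)*exp(t) was incorrectly written as -(t + 1)*exp(t)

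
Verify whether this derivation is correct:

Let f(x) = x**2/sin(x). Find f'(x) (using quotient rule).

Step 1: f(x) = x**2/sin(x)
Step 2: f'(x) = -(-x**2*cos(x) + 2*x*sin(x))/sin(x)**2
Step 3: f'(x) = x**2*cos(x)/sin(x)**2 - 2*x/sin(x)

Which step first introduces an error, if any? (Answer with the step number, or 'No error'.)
Step 2

Step 2 is incorrect due to a sign flip.
The step shows: -(-x**2*cos(x) + 2*x*sin(x))/sin(x)**2
The correct value should be: (-x**2*cos(x) + 2*x*sin(x))/sin(x)**2

Explanation: The sign of the whole expression was flipped: the term (-x**2*cos(x) + 2*x*sin(x))/sin(x)**2 was incorrectly written as -(-x**2*cos(x) + 2*x*sin(x))/sin(x)**2
The later steps are derived from this incorrect expression, so the error originates in Step 2.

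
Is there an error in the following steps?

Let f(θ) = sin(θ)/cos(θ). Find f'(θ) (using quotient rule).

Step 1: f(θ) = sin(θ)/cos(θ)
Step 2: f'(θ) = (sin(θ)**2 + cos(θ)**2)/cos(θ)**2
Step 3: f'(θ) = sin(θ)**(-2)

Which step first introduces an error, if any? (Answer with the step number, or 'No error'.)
Step 3

Step 3 is incorrect due to a wrong trig function.
The step shows: sin(θ)**(-2)
The correct value should be: cos(θ)**(-2)

Explanation: cos(θ) was incorrectly written as sin(θ): the term cos(θ)**(-2) was incorrectly written as sin(θ)**(-2)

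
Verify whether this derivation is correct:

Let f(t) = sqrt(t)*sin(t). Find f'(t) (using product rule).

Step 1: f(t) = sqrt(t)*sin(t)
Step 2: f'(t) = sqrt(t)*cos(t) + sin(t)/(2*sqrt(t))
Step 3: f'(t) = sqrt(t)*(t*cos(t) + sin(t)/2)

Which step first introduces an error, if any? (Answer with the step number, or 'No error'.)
Step 3

Step 3 is incorrect due to a wrong exponent.
The step shows: sqrt(t)*(t*cos(t) + sin(t)/2)
The correct value should be: (t*cos(t) + sin(t)/2)/sqrt(t)

Explanation: The exponent -1/2 on t was incorrectly written as 1/2: the term (t*cos(t) + sin(t)/2)/sqrt(t) was incorrectly written as sqrt(t)*(t*cos(t) + sin(t)/2)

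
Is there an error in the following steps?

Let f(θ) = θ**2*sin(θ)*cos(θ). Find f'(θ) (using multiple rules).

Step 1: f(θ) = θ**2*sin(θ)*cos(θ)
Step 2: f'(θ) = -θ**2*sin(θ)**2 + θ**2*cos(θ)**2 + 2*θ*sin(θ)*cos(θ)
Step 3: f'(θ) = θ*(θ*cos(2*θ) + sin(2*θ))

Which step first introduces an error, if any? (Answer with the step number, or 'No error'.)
No error

All steps in this derivation are correct.
The final answer f'(θ) = θ*(θ*cos(2*θ) + sin(2*θ)) is valid.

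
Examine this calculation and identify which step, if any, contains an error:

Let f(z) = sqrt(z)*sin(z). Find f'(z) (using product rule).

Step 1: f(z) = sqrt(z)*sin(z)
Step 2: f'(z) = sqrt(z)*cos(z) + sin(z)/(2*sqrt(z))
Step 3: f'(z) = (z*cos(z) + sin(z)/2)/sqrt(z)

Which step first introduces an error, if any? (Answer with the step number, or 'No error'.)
No error

All steps in this derivation are correct.
The final answer f'(z) = (z*cos(z) + sin(z)/2)/sqrt(z) is valid.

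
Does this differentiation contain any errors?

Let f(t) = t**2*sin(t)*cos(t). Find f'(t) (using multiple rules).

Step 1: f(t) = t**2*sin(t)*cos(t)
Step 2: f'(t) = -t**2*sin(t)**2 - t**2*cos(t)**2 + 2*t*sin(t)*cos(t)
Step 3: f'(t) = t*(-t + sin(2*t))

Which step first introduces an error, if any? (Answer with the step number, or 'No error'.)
Step 2

Step 2 is incorrect due to a sign flip.
The step shows: -t**2*sin(t)**2 - t**2*cos(t)**2 + 2*t*sin(t)*cos(t)
The correct value should be: -t**2*sin(t)**2 + t**2*cos(t)**2 + 2*t*sin(t)*cos(t)

Explanation: The sign of one term was flipped: the term t**2*cos(t)**2 was incorrectly written as -t**2*cos(t)**2
The later steps are derived from this incorrect expression, so the error originates in Step 2.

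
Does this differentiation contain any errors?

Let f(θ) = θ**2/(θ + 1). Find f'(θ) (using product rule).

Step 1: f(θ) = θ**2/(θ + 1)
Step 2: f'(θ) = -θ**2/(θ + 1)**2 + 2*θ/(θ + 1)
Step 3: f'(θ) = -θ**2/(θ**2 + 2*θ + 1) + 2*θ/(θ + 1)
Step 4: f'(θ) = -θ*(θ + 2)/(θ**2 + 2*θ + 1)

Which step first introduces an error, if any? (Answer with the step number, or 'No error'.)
Step 4

Step 4 is incorrect due to a sign flip.
The step shows: -θ*(θ + 2)/(θ**2 + 2*θ + 1)
The correct value should be: θ*(θ + 2)/(θ**2 + 2*θ + 1)

Explanation: The sign of the whole expression was flipped: the term θ*(θ + 2)/(θ**2 + 2*θ + 1) was incorrectly written as -θ*(θ + 2)/(θ**2 + 2*θ + 1)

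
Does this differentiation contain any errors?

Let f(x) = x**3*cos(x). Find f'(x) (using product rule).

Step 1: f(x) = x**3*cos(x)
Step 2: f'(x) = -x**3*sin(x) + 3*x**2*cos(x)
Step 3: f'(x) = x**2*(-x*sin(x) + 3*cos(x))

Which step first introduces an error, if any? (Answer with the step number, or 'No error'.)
No error

All steps in this derivation are correct.
The final answer f'(x) = x**2*(-x*sin(x) + 3*cos(x)) is valid.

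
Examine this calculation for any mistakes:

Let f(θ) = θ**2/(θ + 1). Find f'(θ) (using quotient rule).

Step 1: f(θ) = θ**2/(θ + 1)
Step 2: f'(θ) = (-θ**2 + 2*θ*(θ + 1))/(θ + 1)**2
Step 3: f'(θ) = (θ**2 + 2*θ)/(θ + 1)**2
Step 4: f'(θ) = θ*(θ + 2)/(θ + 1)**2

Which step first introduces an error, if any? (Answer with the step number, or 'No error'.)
No error

All steps in this derivation are correct.
The final answer f'(θ) = θ*(θ + 2)/(θ + 1)**2 is valid.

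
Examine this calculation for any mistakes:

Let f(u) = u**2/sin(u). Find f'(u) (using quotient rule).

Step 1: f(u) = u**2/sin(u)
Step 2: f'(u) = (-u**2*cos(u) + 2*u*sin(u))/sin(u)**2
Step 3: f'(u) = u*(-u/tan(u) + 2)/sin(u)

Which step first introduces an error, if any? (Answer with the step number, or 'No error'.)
No error

All steps in this derivation are correct.
The final answer f'(u) = u*(-u/tan(u) + 2)/sin(u) is valid.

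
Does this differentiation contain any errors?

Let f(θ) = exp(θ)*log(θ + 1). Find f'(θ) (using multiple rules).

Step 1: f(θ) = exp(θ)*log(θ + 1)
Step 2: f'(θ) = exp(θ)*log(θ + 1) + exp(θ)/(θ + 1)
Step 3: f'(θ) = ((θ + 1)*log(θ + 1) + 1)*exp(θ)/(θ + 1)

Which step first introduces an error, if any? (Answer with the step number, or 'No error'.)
No error

All steps in this derivation are correct.
The final answer f'(θ) = ((θ + 1)*log(θ + 1) + 1)*exp(θ)/(θ + 1) is valid.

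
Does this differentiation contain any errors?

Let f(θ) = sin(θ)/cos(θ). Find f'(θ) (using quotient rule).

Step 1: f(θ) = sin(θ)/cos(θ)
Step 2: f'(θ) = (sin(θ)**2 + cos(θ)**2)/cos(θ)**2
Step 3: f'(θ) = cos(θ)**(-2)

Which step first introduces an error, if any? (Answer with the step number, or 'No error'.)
No error

All steps in this derivation are correct.
The final answer f'(θ) = cos(θ)**(-2) is valid.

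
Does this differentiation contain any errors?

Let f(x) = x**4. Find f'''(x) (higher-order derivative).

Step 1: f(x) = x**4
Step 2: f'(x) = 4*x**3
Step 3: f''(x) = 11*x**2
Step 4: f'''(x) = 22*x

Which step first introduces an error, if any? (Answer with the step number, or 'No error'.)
Step 3

Step 3 is incorrect due to a wrong coefficient.
The step shows: 11*x**2
The correct value should be: 12*x**2

Explanation: The coefficient 12 was incorrectly written as 11: the term 12*x**2 was incorrectly written as 11*x**2
The later steps are derived from this incorrect expression, so the error originates in Step 3.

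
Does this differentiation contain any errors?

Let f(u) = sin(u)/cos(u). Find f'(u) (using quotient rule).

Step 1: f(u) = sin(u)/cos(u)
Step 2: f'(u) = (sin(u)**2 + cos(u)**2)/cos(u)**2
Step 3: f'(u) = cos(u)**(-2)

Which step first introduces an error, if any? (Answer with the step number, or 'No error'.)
No error

All steps in this derivation are correct.
The final answer f'(u) = cos(u)**(-2) is valid.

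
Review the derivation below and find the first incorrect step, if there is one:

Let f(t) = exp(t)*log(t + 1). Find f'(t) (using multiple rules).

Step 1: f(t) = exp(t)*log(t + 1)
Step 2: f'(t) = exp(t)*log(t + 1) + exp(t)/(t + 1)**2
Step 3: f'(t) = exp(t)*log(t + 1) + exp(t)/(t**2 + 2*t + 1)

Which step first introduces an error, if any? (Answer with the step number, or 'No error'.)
Step 2

Step 2 is incorrect due to a wrong exponent.
The step shows: exp(t)*log(t + 1) + exp(t)/(t + 1)**2
The correct value should be: exp(t)*log(t + 1) + exp(t)/(t + 1)

Explanation: The exponent -1 on t + 1 was incorrectly written as -2: the term exp(t)/(t + 1) was incorrectly written as exp(t)/(t + 1)**2
The later steps are derived from this incorrect expression, so the error originates in Step 2.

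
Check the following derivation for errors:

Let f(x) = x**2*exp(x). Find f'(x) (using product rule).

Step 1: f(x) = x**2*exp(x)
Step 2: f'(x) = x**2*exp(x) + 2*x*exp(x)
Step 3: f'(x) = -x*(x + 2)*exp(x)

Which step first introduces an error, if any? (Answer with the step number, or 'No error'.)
Step 3

Step 3 is incorrect due to a sign flip.
The step shows: -x*(x + 2)*exp(x)
The correct value should be: x*(x + 2)*exp(x)

Explanation: The sign of the whole expression was flipped: the term x*(x + 2)*exp(x) was incorrectly written as -x*(x + 2)*exp(x)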